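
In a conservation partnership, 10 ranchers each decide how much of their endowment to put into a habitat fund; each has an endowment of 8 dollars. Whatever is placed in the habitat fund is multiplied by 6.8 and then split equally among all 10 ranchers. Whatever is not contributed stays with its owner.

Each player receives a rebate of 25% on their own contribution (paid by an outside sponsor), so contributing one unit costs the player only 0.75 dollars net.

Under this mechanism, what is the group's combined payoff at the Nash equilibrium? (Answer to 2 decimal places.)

80.00 dollars

Even with the mechanism, each unit contributed returns only (6.8/10) / 0.75 = 0.9067 per unit of net cost, so contributing nothing is still dominant.
Everyone keeps their endowment and the group total is 10 × 8 = 80.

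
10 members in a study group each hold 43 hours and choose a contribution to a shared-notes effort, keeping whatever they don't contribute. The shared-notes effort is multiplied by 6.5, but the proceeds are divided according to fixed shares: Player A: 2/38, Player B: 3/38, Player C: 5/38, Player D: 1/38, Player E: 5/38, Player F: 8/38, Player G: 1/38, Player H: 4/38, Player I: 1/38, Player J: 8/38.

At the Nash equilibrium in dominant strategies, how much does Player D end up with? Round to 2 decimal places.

57.71 hours

A player with share s gets back 6.5·s per unit contributed, so full contribution is dominant for anyone with s > 1/6.5 = 0.1538 and zero contribution is dominant for anyone below.
The shares above 0.1538 belong to Player F and Player J, contributing 43 each; the remaining 8 contribute 0. Total contributed: 86.
Player D keeps 43 and receives 6.5 × 86 × 1/38 = 14.71 from the shared-notes effort, for a payoff of 57.71.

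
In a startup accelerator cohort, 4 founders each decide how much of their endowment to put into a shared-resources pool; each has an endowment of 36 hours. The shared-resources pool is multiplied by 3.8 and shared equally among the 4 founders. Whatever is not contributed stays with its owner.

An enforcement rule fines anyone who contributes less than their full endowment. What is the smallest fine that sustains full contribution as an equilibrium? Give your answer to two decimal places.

Given the others contribute fully, the best deviation is to contribute 0 (any partial contribution still incurs the fine and gives up units whose private return 0.9500 is below 1).
Deviating from 36 to 0 saves 36 hours but forfeits the deviator's share of the drop in the shared-resources pool: 3.8/4 × 36 = 34.20.
So the deviation gain is 36 − 34.20 = 1.80, and the fine must be at least 1.80 hours to wipe it out.

1.80 hours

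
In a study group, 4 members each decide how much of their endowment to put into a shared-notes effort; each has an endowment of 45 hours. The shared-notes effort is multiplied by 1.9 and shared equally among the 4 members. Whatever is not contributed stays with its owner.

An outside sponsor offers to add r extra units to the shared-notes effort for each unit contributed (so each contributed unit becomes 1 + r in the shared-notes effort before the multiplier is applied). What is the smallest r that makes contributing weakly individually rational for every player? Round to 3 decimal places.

1.105

With matching at rate r, one contributed unit becomes (1 + r) in the shared-notes effort and returns 1.9 × (1 + r) / 4 to the contributor.
Setting this equal to 1: 1 + r = 4/1.9 = 2.1053.
So the minimum matching rate is r = 2.1053 − 1 = 1.105.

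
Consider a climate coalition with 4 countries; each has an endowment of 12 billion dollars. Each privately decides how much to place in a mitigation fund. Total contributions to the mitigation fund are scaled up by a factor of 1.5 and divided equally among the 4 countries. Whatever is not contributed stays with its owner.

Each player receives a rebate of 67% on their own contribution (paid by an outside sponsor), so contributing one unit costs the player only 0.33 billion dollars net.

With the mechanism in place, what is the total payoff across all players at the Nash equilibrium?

104.16 billion dollars

The effective private return per unit is now (1.5/4) / 0.33 = 1.1364 > 1, so every player's dominant strategy flips to full contribution.
So the Nash equilibrium is full contribution by all 4; the group earns 4 × (12 × 0.67 + 1.5 × 12) = 104.16.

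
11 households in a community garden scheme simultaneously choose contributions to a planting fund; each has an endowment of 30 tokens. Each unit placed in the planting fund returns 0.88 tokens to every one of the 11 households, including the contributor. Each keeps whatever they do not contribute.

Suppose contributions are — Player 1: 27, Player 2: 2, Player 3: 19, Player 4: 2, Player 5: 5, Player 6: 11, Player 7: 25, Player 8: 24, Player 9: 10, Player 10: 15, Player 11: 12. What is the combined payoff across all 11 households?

Total contributed: 27 + 2 + 19 + 2 + 5 + 11 + 25 + 24 + 10 + 15 + 12 = 152; total kept: 11 × 30 − 152 = 178.
The planting fund pays out 0.88 × 11 × 152 = 1471.36 in aggregate.
Group total = 178 + 1471.36 = 1649.36.

1649.36 tokens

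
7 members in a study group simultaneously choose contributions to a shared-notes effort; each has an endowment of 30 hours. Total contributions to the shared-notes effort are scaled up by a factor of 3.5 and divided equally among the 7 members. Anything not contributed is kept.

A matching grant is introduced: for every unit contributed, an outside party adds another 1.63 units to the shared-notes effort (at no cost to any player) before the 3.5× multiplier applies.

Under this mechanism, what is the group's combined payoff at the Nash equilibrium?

With the mechanism, a contributed unit returns 3.5 × 2.63 / 7 = 1.3150 per unit of net cost to the contributor — now above 1 — so contributing fully is weakly dominant for every player.
At the Nash equilibrium everyone contributes 30. Group total payoff = 3.5 × 2.63 × 210 = 1933.05.

1933.05 hours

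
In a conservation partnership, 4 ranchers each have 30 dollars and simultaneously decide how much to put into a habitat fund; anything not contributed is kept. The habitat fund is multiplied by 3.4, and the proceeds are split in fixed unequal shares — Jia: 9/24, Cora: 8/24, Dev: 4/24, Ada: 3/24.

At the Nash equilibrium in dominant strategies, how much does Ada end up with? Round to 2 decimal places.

For player j, contributing a unit is worthwhile iff 3.4 × (j's share) ≥ 1, i.e. iff j's share is at least 0.2941.
Jia and Cora clear that bar, contributing 30 each; the remaining 2 contribute 0. Total contributed: 60.
Ada keeps 30 and receives 3.4 × 60 × 3/24 = 25.50 from the habitat fund, for a payoff of 55.50.

55.50 dollars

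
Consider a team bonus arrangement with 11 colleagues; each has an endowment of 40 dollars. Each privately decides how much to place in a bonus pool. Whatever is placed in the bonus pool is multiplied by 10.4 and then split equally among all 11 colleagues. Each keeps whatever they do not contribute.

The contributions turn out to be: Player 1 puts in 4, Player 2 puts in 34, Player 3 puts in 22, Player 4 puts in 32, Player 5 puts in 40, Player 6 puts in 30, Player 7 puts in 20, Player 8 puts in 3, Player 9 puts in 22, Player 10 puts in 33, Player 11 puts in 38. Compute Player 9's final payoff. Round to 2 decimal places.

Total contributed: 4 + 34 + 22 + 32 + 40 + 30 + 20 + 3 + 22 + 33 + 38 = 278.
Each receives 10.4 × 278 / 11 = 262.84 from the bonus pool.
Player 9 keeps 40 − 22 = 18, so Player 9's payoff is 18 + 262.84 = 280.84.

280.84 dollars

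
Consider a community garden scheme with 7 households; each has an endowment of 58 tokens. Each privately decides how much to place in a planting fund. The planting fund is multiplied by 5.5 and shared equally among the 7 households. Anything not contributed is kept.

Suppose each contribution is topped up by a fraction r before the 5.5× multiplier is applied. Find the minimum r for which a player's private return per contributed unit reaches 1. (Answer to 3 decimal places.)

0.273

With matching at rate r, one contributed unit becomes (1 + r) in the planting fund and returns 5.5 × (1 + r) / 7 to the contributor.
Setting this equal to 1: 1 + r = 7/5.5 = 1.2727.
So the minimum matching rate is r = 1.2727 − 1 = 0.273.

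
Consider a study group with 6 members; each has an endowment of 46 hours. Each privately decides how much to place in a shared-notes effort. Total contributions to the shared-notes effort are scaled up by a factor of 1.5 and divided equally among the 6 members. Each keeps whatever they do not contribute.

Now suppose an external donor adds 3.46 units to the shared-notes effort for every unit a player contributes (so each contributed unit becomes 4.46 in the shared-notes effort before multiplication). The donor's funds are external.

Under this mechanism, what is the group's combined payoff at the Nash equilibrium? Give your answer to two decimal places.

With the mechanism, a contributed unit returns 1.5 × 4.46 / 6 = 1.1150 per unit of net cost to the contributor — now above 1 — so contributing fully is weakly dominant for every player.
So the Nash equilibrium is full contribution by all 6; the group earns 1.5 × 4.46 × 276 = 1846.44.

1846.44 hours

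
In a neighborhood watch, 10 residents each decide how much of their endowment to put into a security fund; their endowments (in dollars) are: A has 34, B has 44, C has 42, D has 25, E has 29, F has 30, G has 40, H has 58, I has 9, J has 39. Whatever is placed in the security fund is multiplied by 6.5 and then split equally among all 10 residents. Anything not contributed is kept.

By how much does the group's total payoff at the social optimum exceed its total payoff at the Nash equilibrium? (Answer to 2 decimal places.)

1925.00 dollars

The private return per contributed unit is 6.5/10 = 0.6500 < 1 for every player regardless of endowment, so the Nash equilibrium is zero contribution and the group total is Σ E_j = 34 + 44 + 42 + 25 + 29 + 30 + 40 + 58 + 9 + 39 = 350.
Each contributed unit returns 6.500 to the group, so the social optimum is full contribution by everyone: group total = 6.500 × 350 = 2275.00.
Efficiency loss = (6.500 − 1) × 350 = 1925.00.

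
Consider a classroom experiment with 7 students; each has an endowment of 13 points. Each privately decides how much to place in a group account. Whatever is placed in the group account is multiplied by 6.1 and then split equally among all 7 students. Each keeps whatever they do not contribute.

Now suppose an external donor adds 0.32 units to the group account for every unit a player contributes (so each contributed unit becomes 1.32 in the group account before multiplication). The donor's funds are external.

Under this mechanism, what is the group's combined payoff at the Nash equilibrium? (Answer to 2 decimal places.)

Under the mechanism each unit contributed yields 6.1 × 1.32 / 7 = 1.1503 back to its contributor per unit of net cost, which exceeds 1, making full contribution the dominant choice for everyone.
So the Nash equilibrium is full contribution by all 7; the group earns 6.1 × 1.32 × 91 = 732.73.

732.73 points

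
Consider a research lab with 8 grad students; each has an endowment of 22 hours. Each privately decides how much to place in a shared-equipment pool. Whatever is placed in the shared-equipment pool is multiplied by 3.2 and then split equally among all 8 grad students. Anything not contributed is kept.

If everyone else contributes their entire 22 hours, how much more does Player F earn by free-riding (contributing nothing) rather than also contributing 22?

Switching from a contribution of 22 to 0 lets Player F keep an extra 22 hours, but lowers the shared-equipment pool by 22, which costs Player F their own share of that drop: 3.2/8 × 22 = 8.80.
Net gain = 22 − 8.80 = 13.20. The private return per contributed unit (0.4000) is below 1, so free-riding is indeed the best response regardless of what the others do.

13.20 hours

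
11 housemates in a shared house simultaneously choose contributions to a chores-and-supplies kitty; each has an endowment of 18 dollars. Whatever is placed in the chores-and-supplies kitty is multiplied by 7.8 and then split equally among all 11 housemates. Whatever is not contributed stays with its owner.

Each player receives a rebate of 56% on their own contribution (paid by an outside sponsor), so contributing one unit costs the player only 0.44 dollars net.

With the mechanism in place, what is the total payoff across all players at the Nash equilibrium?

1655.28 dollars

With the mechanism, a contributed unit returns (7.8/11) / 0.44 = 1.6116 per unit of net cost to the contributor — now above 1 — so contributing fully is weakly dominant for every player.
At the Nash equilibrium everyone contributes 18. Group total payoff = 11 × (18 × 0.56 + 7.8 × 18) = 1655.28.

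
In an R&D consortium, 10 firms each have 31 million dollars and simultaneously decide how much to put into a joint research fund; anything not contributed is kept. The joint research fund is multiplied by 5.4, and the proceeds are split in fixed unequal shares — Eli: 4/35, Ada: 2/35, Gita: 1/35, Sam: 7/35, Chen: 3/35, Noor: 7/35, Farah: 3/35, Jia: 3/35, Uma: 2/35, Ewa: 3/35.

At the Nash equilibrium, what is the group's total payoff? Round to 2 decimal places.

582.80 million dollars

Each unit j contributes comes back to j as 5.4 × (j's share), so j prefers to contribute only if that share exceeds 1/5.4 = 0.1852; otherwise keeping the unit dominates.
The shares above 0.1852 belong to Sam and Noor, contributing 31 each; the remaining 8 contribute 0. Total contributed: 62.
The joint research fund pays out 5.4 × 62 = 334.80 in total (split across the unequal shares, but the aggregate is all that matters for the group sum).
The 8 free-riders keep 31 each, adding 248. Group total = 248 + 334.80 = 582.80.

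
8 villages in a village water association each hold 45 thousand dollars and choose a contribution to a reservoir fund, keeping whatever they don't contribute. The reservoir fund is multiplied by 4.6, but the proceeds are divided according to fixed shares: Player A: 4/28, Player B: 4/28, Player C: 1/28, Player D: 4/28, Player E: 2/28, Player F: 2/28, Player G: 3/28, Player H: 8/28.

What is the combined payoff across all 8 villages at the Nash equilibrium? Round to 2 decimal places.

522.00 thousand dollars

A player with share s gets back 4.6·s per unit contributed, so full contribution is dominant for anyone with s > 1/4.6 = 0.2174 and zero contribution is dominant for anyone below.
Player H alone (share 8/28) is above the threshold, contributing 45; the remaining 7 contribute 0. Total contributed: 45.
The reservoir fund pays out 4.6 × 45 = 207.00 in total (split across the unequal shares, but the aggregate is all that matters for the group sum).
The 7 free-riders keep 45 each, adding 315. Group total = 315 + 207.00 = 522.00.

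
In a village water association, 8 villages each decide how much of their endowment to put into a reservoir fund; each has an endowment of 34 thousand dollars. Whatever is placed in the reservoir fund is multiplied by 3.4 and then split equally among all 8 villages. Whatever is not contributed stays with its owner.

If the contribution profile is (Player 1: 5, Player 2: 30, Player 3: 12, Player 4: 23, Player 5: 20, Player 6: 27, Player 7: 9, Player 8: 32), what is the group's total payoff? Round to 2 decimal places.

651.20 thousand dollars

Total contributed: 5 + 30 + 12 + 23 + 20 + 27 + 9 + 32 = 158; total kept: 8 × 34 − 158 = 114.
The reservoir fund pays out 3.4 × 158 = 537.20 in aggregate.
Group total = 114 + 537.20 = 651.20.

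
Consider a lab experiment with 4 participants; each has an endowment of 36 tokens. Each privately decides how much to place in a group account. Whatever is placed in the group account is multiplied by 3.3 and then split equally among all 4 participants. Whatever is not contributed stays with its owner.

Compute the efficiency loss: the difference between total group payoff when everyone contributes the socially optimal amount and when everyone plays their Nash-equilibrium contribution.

331.20 tokens

Each contributed unit returns 3.3/4 = 0.8250 to its contributor — below 1 — so contributing 0 is dominant for every player. At the Nash equilibrium everyone keeps their 36, and the group total is 4 × 36 = 144.
Each contributed unit returns 3.300 to the group as a whole (0.8250 to each of 4 players), which exceeds 1, so the social optimum is full contribution: group total = 3.300 × 144 = 475.20.
Efficiency loss = 475.20 − 144 = 331.20.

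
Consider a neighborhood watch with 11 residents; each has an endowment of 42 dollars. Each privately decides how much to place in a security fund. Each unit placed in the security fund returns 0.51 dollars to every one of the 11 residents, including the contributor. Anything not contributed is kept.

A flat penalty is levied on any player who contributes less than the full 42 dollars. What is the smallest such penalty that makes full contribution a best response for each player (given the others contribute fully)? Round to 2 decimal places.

20.58 dollars

Given the others contribute fully, the best deviation is to contribute 0 (any partial contribution still incurs the fine and gives up units whose private return 0.51 is below 1).
Deviating from 42 to 0 saves 42 dollars but forfeits the deviator's share of the drop in the security fund: 0.51 × 42 = 21.42.
So the deviation gain is 42 − 21.42 = 20.58, and the fine must be at least 20.58 dollars to wipe it out.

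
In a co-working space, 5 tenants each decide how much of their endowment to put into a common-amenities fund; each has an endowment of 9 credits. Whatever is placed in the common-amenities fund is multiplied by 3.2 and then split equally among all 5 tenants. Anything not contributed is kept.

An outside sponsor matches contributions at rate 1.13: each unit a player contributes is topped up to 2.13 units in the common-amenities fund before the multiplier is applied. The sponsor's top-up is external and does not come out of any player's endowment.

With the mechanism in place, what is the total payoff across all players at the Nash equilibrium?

306.72 credits

The effective private return per unit is now 3.2 × 2.13 / 5 = 1.3632 > 1, so every player's dominant strategy flips to full contribution.
So the Nash equilibrium is full contribution by all 5; the group earns 3.2 × 2.13 × 45 = 306.72.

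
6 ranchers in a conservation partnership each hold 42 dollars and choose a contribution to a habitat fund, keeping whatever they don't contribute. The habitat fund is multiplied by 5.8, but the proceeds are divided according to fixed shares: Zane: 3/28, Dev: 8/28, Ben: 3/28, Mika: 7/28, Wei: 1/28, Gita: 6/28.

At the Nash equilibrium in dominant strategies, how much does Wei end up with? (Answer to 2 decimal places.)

68.10 dollars

Player j's private return per contributed unit is 5.8 × (j's share). Contributing is weakly dominant for j when that share is at least 1/5.8 = 0.1724, and contributing 0 is dominant otherwise.
Dev, Mika and Gita clear that bar, contributing 42 each; the remaining 3 contribute 0. Total contributed: 126.
Wei keeps 42 and receives 5.8 × 126 × 1/28 = 26.10 from the habitat fund, for a payoff of 68.10.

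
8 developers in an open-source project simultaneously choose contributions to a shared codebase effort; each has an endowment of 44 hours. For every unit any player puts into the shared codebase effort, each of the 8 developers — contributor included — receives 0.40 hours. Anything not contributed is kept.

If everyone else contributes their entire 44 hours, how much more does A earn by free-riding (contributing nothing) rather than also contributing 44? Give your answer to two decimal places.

26.40 hours

Switching from a contribution of 44 to 0 lets A keep an extra 44 hours, but lowers the shared codebase effort by 44, which costs A their own share of that drop: 0.40 × 44 = 17.60.
Net gain = 44 − 17.60 = 26.40. The private return per contributed unit (0.40) is below 1, so free-riding is indeed the best response regardless of what the others do.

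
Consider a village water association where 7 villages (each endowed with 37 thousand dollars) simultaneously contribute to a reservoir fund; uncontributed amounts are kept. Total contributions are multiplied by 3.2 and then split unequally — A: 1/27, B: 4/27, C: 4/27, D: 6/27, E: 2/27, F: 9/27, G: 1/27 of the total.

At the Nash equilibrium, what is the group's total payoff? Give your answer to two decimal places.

A player with share s gets back 3.2·s per unit contributed, so full contribution is dominant for anyone with s > 1/3.2 = 0.3125 and zero contribution is dominant for anyone below.
F alone (share 9/27) is above the threshold, contributing 37; the remaining 6 contribute 0. Total contributed: 37.
The reservoir fund pays out 3.2 × 37 = 118.40 in total (split across the unequal shares, but the aggregate is all that matters for the group sum).
The 6 free-riders keep 37 each, adding 222. Group total = 222 + 118.40 = 340.40.

340.40 thousand dollars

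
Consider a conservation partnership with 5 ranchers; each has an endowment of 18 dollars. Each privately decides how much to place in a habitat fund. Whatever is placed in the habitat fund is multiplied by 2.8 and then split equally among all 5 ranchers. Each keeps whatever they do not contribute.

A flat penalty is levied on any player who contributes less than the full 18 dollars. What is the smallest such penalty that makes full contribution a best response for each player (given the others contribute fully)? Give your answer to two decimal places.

Given the others contribute fully, the best deviation is to contribute 0 (any partial contribution still incurs the fine and gives up units whose private return 0.5600 is below 1).
Deviating from 18 to 0 saves 18 dollars but forfeits the deviator's share of the drop in the habitat fund: 2.8/5 × 18 = 10.08.
So the deviation gain is 18 − 10.08 = 7.92, and the fine must be at least 7.92 dollars to wipe it out.

7.92 dollars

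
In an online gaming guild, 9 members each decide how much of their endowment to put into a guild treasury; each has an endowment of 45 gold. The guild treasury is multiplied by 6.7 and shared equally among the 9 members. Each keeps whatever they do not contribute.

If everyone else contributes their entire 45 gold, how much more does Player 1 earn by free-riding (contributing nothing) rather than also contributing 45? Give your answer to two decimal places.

Switching from a contribution of 45 to 0 lets Player 1 keep an extra 45 gold, but lowers the guild treasury by 45, which costs Player 1 their own share of that drop: 6.7/9 × 45 = 33.50.
Net gain = 45 − 33.50 = 11.50. The private return per contributed unit (0.7444) is below 1, so free-riding is indeed the best response regardless of what the others do.

11.50 gold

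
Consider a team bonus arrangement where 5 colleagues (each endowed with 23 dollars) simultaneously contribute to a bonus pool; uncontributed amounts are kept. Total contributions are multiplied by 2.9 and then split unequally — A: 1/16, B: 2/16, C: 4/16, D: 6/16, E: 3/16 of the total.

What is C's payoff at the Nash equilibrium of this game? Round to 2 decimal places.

39.68 dollars

A player with share s gets back 2.9·s per unit contributed, so full contribution is dominant for anyone with s > 1/2.9 = 0.3448 and zero contribution is dominant for anyone below.
D alone (share 6/16) is above the threshold, contributing 23; the remaining 4 contribute 0. Total contributed: 23.
C keeps 23 and receives 2.9 × 23 × 4/16 = 16.68 from the bonus pool, for a payoff of 39.68.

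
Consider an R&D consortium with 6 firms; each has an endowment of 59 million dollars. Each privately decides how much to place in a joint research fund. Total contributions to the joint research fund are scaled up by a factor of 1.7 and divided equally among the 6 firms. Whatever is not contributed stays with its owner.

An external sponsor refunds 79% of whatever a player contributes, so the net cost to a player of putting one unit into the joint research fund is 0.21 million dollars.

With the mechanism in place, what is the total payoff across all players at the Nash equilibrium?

881.46 million dollars

With the mechanism, a contributed unit returns (1.7/6) / 0.21 = 1.3492 per unit of net cost to the contributor — now above 1 — so contributing fully is weakly dominant for every player.
So the Nash equilibrium is full contribution by all 6; the group earns 6 × (59 × 0.79 + 1.7 × 59) = 881.46.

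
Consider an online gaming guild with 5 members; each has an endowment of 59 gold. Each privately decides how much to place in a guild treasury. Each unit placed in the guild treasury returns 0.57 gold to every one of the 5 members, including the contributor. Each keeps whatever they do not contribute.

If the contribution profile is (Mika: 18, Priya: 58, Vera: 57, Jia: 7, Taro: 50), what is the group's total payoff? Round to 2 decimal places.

646.50 gold

Total contributed: 18 + 58 + 57 + 7 + 50 = 190; total kept: 5 × 59 − 190 = 105.
The guild treasury pays out 0.57 × 5 × 190 = 541.50 in aggregate.
Group total = 105 + 541.50 = 646.50.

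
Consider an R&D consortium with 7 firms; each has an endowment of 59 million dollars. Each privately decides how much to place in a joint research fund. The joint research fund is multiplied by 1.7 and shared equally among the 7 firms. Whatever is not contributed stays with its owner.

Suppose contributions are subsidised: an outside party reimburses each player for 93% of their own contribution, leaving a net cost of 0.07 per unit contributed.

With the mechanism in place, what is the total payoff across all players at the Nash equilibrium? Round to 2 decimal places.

1086.19 million dollars

Under the mechanism each unit contributed yields (1.7/7) / 0.07 = 3.4694 back to its contributor per unit of net cost, which exceeds 1, making full contribution the dominant choice for everyone.
So the Nash equilibrium is full contribution by all 7; the group earns 7 × (59 × 0.93 + 1.7 × 59) = 1086.19.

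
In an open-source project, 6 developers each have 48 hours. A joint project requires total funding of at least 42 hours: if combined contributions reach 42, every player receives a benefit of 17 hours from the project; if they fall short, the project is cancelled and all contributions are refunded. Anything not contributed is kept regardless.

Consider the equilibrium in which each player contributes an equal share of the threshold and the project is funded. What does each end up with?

58 hours

Equal share of the threshold: 42/6 = 7.
At this profile no one gains by cutting their contribution: any cut drops the total below 42, the project is cancelled, contributions are refunded, and the deviator ends with 48, which is less than 48 − 7 + 17 = 58. Contributing more than 7 just wastes the excess. So contributing exactly 7 is a best response.
Each player's payoff: 48 − 7 + 17 = 58.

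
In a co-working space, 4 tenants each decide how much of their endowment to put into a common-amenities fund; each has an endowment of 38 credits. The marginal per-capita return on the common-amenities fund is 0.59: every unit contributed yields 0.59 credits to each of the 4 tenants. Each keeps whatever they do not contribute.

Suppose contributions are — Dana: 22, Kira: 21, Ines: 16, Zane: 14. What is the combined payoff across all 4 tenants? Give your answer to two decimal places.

251.28 credits

Total contributed: 22 + 21 + 16 + 14 = 73; total kept: 4 × 38 − 73 = 79.
The common-amenities fund pays out 0.59 × 4 × 73 = 172.28 in aggregate.
Group total = 79 + 172.28 = 251.28.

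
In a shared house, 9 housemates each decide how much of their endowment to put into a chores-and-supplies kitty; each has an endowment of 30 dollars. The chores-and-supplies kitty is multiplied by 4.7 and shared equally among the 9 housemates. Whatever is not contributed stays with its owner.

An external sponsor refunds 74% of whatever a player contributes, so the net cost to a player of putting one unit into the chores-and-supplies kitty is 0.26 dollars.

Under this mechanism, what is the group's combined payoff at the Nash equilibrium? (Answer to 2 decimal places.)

1468.80 dollars

The effective private return per unit is now (4.7/9) / 0.26 = 2.0085 > 1, so every player's dominant strategy flips to full contribution.
At the Nash equilibrium everyone contributes 30. Group total payoff = 9 × (30 × 0.74 + 4.7 × 30) = 1468.80.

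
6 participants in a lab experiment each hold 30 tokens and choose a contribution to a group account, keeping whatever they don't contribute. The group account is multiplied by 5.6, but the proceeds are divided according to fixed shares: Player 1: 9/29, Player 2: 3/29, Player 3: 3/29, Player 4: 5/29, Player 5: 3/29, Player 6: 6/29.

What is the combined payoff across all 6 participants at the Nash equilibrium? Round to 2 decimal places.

456.00 tokens

Player j's private return per contributed unit is 5.6 × (j's share). Contributing is weakly dominant for j when that share is at least 1/5.6 = 0.1786, and contributing 0 is dominant otherwise.
Player 1 and Player 6 are above the threshold, contributing 30 each; the remaining 4 contribute 0. Total contributed: 60.
The group account pays out 5.6 × 60 = 336.00 in total (split across the unequal shares, but the aggregate is all that matters for the group sum).
The 4 free-riders keep 30 each, adding 120. Group total = 120 + 336.00 = 456.00.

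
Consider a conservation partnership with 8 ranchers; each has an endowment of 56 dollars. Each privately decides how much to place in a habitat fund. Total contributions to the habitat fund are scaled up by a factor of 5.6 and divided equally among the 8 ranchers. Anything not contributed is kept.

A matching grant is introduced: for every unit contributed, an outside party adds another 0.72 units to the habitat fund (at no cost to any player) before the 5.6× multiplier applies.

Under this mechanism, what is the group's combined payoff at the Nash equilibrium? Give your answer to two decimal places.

With the mechanism, a contributed unit returns 5.6 × 1.72 / 8 = 1.2040 per unit of net cost to the contributor — now above 1 — so contributing fully is weakly dominant for every player.
At the Nash equilibrium everyone contributes 56. Group total payoff = 5.6 × 1.72 × 448 = 4315.14.

4315.14 dollars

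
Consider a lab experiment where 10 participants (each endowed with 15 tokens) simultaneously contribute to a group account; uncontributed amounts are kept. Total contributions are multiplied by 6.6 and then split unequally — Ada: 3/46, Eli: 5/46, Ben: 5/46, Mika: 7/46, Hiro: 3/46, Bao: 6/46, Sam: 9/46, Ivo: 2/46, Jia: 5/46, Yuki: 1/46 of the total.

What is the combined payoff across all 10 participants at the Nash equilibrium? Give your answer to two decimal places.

A player with share s gets back 6.6·s per unit contributed, so full contribution is dominant for anyone with s > 1/6.6 = 0.1515 and zero contribution is dominant for anyone below.
The shares above 0.1515 belong to Mika and Sam, contributing 15 each; the remaining 8 contribute 0. Total contributed: 30.
The group account pays out 6.6 × 30 = 198.00 in total (split across the unequal shares, but the aggregate is all that matters for the group sum).
The 8 free-riders keep 15 each, adding 120. Group total = 120 + 198.00 = 318.00.

318.00 tokens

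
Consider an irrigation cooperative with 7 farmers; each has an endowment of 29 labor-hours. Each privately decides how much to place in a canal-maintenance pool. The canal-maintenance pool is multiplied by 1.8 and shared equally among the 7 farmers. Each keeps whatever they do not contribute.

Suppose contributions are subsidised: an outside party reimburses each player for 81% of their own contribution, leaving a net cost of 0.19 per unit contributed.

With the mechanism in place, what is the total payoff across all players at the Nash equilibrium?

The effective private return per unit is now (1.8/7) / 0.19 = 1.3534 > 1, so every player's dominant strategy flips to full contribution.
At the Nash equilibrium everyone contributes 29. Group total payoff = 7 × (29 × 0.81 + 1.8 × 29) = 529.83.

529.83 labor-hours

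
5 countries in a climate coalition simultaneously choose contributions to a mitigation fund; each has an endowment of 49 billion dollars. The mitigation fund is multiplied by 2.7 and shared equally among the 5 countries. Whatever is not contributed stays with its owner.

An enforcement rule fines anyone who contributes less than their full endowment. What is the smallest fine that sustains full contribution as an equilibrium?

Given the others contribute fully, the best deviation is to contribute 0 (any partial contribution still incurs the fine and gives up units whose private return 0.5400 is below 1).
Deviating from 49 to 0 saves 49 billion dollars but forfeits the deviator's share of the drop in the mitigation fund: 2.7/5 × 49 = 26.46.
So the deviation gain is 49 − 26.46 = 22.54, and the fine must be at least 22.54 billion dollars to wipe it out.

22.54 billion dollars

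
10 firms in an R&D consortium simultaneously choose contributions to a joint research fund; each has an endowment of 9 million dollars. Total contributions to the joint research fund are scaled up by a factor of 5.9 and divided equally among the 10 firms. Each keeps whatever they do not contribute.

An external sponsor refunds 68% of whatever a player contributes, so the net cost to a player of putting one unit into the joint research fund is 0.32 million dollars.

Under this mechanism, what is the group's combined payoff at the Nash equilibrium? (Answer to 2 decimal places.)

Under the mechanism each unit contributed yields (5.9/10) / 0.32 = 1.8438 back to its contributor per unit of net cost, which exceeds 1, making full contribution the dominant choice for everyone.
So the Nash equilibrium is full contribution by all 10; the group earns 10 × (9 × 0.68 + 5.9 × 9) = 592.20.

592.20 million dollars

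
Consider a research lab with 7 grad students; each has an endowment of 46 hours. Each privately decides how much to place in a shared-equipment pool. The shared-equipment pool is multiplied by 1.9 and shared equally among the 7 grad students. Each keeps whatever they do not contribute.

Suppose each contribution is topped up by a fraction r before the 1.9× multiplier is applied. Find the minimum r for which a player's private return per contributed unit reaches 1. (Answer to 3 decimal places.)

With matching at rate r, one contributed unit becomes (1 + r) in the shared-equipment pool and returns 1.9 × (1 + r) / 7 to the contributor.
Setting this equal to 1: 1 + r = 7/1.9 = 3.6842.
So the minimum matching rate is r = 3.6842 − 1 = 2.684.

2.684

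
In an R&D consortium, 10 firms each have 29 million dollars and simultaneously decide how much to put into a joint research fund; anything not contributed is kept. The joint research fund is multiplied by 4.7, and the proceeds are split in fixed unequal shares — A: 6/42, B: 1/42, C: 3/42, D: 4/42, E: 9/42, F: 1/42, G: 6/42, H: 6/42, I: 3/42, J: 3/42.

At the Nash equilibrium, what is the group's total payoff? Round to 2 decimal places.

397.30 million dollars

Each unit j contributes comes back to j as 4.7 × (j's share), so j prefers to contribute only if that share exceeds 1/4.7 = 0.2128; otherwise keeping the unit dominates.
E alone (share 9/42) is above the threshold, contributing 29; the remaining 9 contribute 0. Total contributed: 29.
The joint research fund pays out 4.7 × 29 = 136.30 in total (split across the unequal shares, but the aggregate is all that matters for the group sum).
The 9 free-riders keep 29 each, adding 261. Group total = 261 + 136.30 = 397.30.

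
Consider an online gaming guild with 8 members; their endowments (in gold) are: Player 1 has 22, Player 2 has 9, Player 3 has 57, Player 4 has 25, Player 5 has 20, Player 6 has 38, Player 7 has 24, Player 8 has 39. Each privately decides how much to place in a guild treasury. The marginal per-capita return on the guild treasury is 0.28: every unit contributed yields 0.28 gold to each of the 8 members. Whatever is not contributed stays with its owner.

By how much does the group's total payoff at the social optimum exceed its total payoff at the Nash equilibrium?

290.16 gold

The private return per contributed unit is 0.28 < 1 for everyone, so the Nash equilibrium is zero contribution and the group total is Σ E_j = 22 + 9 + 57 + 25 + 20 + 38 + 24 + 39 = 234.
Each contributed unit returns 2.240 to the group, so the social optimum is full contribution by everyone: group total = 2.240 × 234 = 524.16.
Efficiency loss = (2.240 − 1) × 234 = 290.16.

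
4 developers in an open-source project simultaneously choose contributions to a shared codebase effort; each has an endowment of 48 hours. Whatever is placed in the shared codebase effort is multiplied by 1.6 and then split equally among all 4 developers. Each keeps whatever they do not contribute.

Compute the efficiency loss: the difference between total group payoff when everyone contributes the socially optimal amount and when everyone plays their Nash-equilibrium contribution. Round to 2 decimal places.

115.20 hours

Each contributed unit returns 1.6/4 = 0.4000 to its contributor — below 1 — so contributing 0 is dominant for every player. At the Nash equilibrium everyone keeps their 48, and the group total is 4 × 48 = 192.
Each contributed unit returns 1.600 to the group as a whole (0.4000 to each of 4 players), which exceeds 1, so the social optimum is full contribution: group total = 1.600 × 192 = 307.20.
Efficiency loss = 307.20 − 192 = 115.20.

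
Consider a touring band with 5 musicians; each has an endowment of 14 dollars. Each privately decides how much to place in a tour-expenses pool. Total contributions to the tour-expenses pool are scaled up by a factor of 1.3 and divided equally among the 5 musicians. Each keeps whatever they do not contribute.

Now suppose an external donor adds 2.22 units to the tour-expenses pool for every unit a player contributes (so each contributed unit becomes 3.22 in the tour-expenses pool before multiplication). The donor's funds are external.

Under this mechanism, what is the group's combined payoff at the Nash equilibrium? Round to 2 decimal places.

The effective private return is 1.3 × 3.22 / 5 = 0.8372, which is still under 1, so the mechanism doesn't change anyone's dominant strategy: zero contribution.
At the Nash equilibrium no one contributes; group total payoff = 5 × 14 = 70.

70.00 dollars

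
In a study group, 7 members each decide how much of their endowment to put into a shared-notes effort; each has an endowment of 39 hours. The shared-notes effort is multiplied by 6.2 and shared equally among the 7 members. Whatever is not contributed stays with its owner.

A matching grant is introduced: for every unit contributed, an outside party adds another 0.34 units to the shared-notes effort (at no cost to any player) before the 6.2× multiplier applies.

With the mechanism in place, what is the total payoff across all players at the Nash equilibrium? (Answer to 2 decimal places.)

2268.08 hours

Under the mechanism each unit contributed yields 6.2 × 1.34 / 7 = 1.1869 back to its contributor per unit of net cost, which exceeds 1, making full contribution the dominant choice for everyone.
So the Nash equilibrium is full contribution by all 7; the group earns 6.2 × 1.34 × 273 = 2268.08.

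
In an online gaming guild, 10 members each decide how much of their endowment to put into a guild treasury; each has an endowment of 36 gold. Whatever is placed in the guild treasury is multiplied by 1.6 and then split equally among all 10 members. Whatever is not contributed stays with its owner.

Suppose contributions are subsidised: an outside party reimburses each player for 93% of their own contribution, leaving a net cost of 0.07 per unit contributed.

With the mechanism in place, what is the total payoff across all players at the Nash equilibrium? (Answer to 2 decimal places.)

910.80 gold

With the mechanism, a contributed unit returns (1.6/10) / 0.07 = 2.2857 per unit of net cost to the contributor — now above 1 — so contributing fully is weakly dominant for every player.
So the Nash equilibrium is full contribution by all 10; the group earns 10 × (36 × 0.93 + 1.6 × 36) = 910.80.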